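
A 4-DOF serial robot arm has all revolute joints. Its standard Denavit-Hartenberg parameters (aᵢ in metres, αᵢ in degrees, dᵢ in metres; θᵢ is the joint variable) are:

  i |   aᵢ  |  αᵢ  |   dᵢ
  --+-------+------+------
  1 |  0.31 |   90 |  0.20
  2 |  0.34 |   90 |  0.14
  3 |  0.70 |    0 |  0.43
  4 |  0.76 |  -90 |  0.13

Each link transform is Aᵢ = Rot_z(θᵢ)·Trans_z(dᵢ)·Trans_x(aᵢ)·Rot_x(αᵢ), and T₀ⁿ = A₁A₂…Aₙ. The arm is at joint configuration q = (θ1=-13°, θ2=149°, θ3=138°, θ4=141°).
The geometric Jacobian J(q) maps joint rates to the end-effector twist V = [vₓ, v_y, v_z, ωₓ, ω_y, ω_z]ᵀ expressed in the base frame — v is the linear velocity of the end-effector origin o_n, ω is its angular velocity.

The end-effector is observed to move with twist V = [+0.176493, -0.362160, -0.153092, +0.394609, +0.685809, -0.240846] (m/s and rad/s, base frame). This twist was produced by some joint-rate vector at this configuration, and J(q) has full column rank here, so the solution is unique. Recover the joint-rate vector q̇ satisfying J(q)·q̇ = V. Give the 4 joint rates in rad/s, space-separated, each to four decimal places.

o_n = [0.6663, -0.0078, 0.6484]
J₁: ẑ×o_n = [0.0078, 0.6663, -0.0000], ω = ẑ
J2: z=[-0.2250, -0.9744, 0.0000] o=[0.3021, -0.0697, 0.2000] → [-0.4369, 0.1009, 0.3410, -0.2250, -0.9744, 0.0000]
J3: z=[0.5018, -0.1159, 0.8572] o=[-0.0134, -0.1406, 0.3751] → [-0.1455, 0.4454, 0.1454, 0.5018, -0.1159, 0.8572]
J4: z=[0.5018, -0.1159, 0.8572] o=[0.5315, -0.7471, 0.4758] → [-0.6537, 0.0289, 0.3866, 0.5018, -0.1159, 0.8572]
q̇ = J⁺·V = [-0.6240, -0.7570, 0.2810, 0.1660]

-0.6240 -0.7570 0.2810 0.1660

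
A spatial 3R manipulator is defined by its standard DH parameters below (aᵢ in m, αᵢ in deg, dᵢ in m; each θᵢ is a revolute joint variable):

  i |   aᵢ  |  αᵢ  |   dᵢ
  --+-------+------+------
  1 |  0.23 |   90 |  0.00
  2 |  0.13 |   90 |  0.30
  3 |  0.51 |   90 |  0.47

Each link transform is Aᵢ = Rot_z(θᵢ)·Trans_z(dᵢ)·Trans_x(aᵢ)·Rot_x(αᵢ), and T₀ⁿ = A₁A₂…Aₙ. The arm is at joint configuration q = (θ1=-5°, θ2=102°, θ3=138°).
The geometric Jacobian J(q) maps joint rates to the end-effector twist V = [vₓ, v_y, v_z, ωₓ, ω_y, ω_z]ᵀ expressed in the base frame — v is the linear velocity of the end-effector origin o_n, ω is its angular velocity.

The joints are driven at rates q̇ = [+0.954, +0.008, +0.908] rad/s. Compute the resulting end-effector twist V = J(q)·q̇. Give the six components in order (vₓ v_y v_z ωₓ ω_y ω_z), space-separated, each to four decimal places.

0.7664 0.9885 -0.2990 0.8841 -0.0854 1.1428

o_n = [0.6828, -0.7034, -0.1458]
J₁: ẑ×o_n = [0.7034, 0.6828, -0.0000], ω = ẑ
J2: z=[-0.0872, -0.9962, 0.0000] o=[0.2291, -0.0200, 0.0000] → [0.1453, -0.0127, 0.5115, -0.0872, -0.9962, 0.0000]
J3: z=[0.9744, -0.0853, 0.2079] o=[0.1761, -0.3165, 0.1272] → [0.1037, 0.3714, -0.3338, 0.9744, -0.0853, 0.2079]
V = J·q̇ = [0.7664, 0.9885, -0.2990, 0.8841, -0.0854, 1.1428]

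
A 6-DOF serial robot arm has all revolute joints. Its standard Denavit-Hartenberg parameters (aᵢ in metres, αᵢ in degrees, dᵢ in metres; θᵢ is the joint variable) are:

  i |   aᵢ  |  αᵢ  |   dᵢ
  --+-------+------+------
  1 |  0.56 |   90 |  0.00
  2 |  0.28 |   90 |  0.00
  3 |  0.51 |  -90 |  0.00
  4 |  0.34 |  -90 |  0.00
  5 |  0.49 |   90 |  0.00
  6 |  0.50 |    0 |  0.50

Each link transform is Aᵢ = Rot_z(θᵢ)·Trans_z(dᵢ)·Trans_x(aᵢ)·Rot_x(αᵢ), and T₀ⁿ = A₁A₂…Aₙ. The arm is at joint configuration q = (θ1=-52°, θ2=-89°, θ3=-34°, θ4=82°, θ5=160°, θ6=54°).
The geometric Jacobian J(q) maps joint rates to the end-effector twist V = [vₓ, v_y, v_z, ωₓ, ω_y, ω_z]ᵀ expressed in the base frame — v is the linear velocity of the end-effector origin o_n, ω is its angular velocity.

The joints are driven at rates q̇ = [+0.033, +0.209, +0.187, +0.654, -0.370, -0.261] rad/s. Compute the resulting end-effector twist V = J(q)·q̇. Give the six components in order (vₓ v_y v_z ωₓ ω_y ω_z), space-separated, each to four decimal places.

o_n = [0.7577, 0.0948, 0.0650]
J₁: ẑ×o_n = [-0.0948, 0.7577, 0.0000], ω = ẑ
J2: z=[-0.7880, -0.6157, 0.0000] o=[0.3448, -0.4413, 0.0000] → [-0.0400, 0.0513, -0.1683, -0.7880, -0.6157, 0.0000]
J3: z=[-0.6156, 0.7879, -0.0175] o=[0.3478, -0.4451, -0.2800] → [0.2812, 0.2052, -0.6553, -0.6156, 0.7879, -0.0175]
J4: z=[-0.6473, -0.5181, -0.5591] o=[0.5771, -0.2754, -0.7027] → [-0.1908, 0.3960, -0.1461, -0.6473, -0.5181, -0.5591]
J5: z=[-0.3595, -0.4393, 0.8233] o=[0.8056, -0.5249, -0.7360] → [-0.8621, 0.2485, -0.2439, -0.3595, -0.4393, 0.8233]
J6: z=[0.8381, 0.2358, 0.4918] o=[0.6046, -0.1001, -0.5972] → [0.0603, -0.4797, 0.1273, 0.8381, 0.2358, 0.4918]
V = J·q̇ = [0.2196, 0.3663, -0.1962, -0.7889, -0.2192, -0.7689]

0.2196 0.3663 -0.1962 -0.7889 -0.2192 -0.7689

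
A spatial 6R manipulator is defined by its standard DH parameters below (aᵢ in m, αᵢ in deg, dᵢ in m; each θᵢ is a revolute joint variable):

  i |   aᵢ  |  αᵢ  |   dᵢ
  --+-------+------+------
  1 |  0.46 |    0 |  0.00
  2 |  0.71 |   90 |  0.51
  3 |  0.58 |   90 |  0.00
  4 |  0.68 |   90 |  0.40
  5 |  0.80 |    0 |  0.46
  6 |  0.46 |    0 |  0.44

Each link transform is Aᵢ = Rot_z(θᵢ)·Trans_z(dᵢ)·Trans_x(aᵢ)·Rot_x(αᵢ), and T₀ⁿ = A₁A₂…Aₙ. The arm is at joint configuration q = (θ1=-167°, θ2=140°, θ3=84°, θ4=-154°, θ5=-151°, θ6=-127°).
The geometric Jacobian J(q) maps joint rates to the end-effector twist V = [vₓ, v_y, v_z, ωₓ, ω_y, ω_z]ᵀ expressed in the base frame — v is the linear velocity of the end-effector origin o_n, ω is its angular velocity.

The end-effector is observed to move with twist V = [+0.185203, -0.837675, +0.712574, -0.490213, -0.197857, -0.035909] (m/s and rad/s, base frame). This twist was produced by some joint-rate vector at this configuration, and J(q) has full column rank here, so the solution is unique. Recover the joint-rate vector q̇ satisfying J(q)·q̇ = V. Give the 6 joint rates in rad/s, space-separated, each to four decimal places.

0.5240 -0.7220 0.6550 -0.3620 -0.8330 0.5480

o_n = [0.2540, -1.3473, 0.6059]
J₁: ẑ×o_n = [1.3473, 0.2540, -0.0000], ω = ẑ
J2: z=[0.0000, 0.0000, 1.0000] o=[-0.4482, -0.1035, 0.0000] → [1.2438, 0.7022, -0.0000, 0.0000, 0.0000, 1.0000]
J3: z=[-0.4540, -0.8910, 0.0000] o=[0.1844, -0.4258, 0.5100] → [-0.0855, 0.0436, 0.4803, -0.4540, -0.8910, 0.0000]
J4: z=[0.8861, -0.4515, -0.1045] o=[0.2384, -0.4533, 1.0868] → [0.1237, 0.4245, -0.7852, 0.8861, -0.4515, -0.1045]
J5: z=[-0.4489, -0.7800, -0.4360] o=[0.6713, -0.3393, 0.4372] → [-0.5711, 0.2577, 0.1269, -0.4489, -0.7800, -0.4360]
J6: z=[-0.4489, -0.7800, -0.4360] o=[0.0404, -0.8262, 0.9026] → [0.0042, -0.2263, 0.4005, -0.4489, -0.7800, -0.4360]
q̇ = J⁺·V = [0.5240, -0.7220, 0.6550, -0.3620, -0.8330, 0.5480]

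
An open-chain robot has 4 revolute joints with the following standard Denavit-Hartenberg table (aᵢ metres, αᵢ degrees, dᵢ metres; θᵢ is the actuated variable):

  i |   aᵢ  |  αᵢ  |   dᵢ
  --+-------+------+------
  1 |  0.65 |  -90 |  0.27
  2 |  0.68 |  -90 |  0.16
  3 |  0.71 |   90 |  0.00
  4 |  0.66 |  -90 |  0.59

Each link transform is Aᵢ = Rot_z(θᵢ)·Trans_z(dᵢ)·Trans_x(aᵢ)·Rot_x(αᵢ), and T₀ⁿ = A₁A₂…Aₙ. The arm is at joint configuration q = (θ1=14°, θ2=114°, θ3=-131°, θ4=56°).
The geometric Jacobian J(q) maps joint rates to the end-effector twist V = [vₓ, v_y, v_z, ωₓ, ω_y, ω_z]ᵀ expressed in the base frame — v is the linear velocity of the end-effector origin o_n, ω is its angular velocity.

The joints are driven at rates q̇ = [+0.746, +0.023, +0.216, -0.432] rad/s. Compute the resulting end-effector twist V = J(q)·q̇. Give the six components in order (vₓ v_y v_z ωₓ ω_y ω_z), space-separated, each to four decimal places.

-0.4097 0.6019 -0.0004 -0.3943 0.2175 0.5360

o_n = [0.1904, 0.6527, 0.9249]
J₁: ẑ×o_n = [-0.6527, 0.1904, 0.0000], ω = ẑ
J2: z=[-0.2419, 0.9703, 0.0000] o=[0.6307, 0.1572, 0.2700] → [0.6354, 0.1584, 0.3074, -0.2419, 0.9703, 0.0000]
J3: z=[-0.8864, -0.2210, 0.4067] o=[0.3236, 0.2456, -0.3512] → [-0.4476, 1.0769, -0.3904, -0.8864, -0.2210, 0.4067]
J4: z=[0.4566, -0.5623, 0.6895] o=[0.3778, 0.8113, 0.0743] → [-0.3689, -0.5176, -0.1778, 0.4566, -0.5623, 0.6895]
V = J·q̇ = [-0.4097, 0.6019, -0.0004, -0.3943, 0.2175, 0.5360]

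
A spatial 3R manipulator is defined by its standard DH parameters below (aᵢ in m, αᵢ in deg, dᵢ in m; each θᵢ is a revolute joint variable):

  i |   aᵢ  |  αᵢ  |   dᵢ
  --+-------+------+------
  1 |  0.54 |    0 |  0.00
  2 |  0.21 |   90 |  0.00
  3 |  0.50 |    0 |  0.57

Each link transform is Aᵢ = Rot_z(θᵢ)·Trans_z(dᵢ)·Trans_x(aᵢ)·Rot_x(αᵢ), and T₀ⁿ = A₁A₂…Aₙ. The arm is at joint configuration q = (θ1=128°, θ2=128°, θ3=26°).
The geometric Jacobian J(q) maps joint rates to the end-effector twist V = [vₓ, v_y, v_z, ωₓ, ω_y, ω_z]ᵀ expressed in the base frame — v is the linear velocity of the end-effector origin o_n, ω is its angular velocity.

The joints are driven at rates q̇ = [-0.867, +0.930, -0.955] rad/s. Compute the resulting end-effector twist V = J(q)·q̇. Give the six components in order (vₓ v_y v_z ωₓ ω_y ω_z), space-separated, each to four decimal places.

0.3499 0.0402 -0.4292 0.9266 -0.2310 0.0630

o_n = [-1.0450, -0.0764, 0.2192]
J₁: ẑ×o_n = [0.0764, -1.0450, 0.0000], ω = ẑ
J2: z=[0.0000, 0.0000, 1.0000] o=[-0.3325, 0.4255, 0.0000] → [0.5019, -0.7126, 0.0000, 0.0000, 0.0000, 1.0000]
J3: z=[-0.9703, 0.2419, 0.0000] o=[-0.3833, 0.2218, 0.0000] → [0.0530, 0.2127, 0.4494, -0.9703, 0.2419, 0.0000]
V = J·q̇ = [0.3499, 0.0402, -0.4292, 0.9266, -0.2310, 0.0630]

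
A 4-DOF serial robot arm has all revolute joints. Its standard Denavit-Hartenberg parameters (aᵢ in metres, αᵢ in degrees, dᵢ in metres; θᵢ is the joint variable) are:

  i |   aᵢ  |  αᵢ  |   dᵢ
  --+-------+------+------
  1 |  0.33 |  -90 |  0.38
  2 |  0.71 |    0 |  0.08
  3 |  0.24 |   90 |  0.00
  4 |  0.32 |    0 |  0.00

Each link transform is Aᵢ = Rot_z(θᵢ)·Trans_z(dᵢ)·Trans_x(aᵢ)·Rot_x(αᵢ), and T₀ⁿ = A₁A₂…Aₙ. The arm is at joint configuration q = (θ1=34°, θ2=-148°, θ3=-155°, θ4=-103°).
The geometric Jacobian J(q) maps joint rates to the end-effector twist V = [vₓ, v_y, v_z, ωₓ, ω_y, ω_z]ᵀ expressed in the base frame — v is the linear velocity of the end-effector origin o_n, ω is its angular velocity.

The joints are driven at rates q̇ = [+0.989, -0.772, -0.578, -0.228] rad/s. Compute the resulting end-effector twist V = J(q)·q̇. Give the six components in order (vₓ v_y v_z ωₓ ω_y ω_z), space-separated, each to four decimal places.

0.1656 -0.0840 -0.2817 0.5964 -1.2261 0.8648

o_n = [-0.0201, -0.2932, 0.6153]
J₁: ẑ×o_n = [0.2932, -0.0201, 0.0000], ω = ẑ
J2: z=[-0.5592, 0.8290, 0.0000] o=[0.2736, 0.1845, 0.3800] → [0.1951, 0.1316, 0.5106, -0.5592, 0.8290, 0.0000]
J3: z=[-0.5592, 0.8290, 0.0000] o=[-0.2703, -0.0858, 0.7562] → [-0.1168, -0.0788, -0.0915, -0.5592, 0.8290, 0.0000]
J4: z=[0.6953, 0.4690, 0.5446] o=[-0.1620, -0.0127, 0.5550] → [0.1810, 0.0353, -0.2615, 0.6953, 0.4690, 0.5446]
V = J·q̇ = [0.1656, -0.0840, -0.2817, 0.5964, -1.2261, 0.8648]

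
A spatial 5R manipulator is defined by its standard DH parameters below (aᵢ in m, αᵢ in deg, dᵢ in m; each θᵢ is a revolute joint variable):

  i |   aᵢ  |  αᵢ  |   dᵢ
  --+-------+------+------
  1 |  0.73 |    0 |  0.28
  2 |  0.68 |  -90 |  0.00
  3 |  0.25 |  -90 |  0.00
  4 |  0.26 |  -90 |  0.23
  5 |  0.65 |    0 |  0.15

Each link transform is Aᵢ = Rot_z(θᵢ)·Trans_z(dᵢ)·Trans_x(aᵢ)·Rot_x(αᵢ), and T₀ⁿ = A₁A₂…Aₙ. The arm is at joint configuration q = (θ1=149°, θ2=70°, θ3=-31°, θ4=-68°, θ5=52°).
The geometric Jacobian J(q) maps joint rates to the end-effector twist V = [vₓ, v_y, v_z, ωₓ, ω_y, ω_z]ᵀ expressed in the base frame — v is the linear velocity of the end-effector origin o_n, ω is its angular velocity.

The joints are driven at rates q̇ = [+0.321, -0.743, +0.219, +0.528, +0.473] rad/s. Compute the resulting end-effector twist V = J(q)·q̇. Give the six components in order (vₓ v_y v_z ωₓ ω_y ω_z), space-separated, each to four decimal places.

o_n = [-1.1153, -0.7358, 0.8497]
J₁: ẑ×o_n = [0.7358, -1.1153, 0.0000], ω = ẑ
J2: z=[0.0000, 0.0000, 1.0000] o=[-0.6257, 0.3760, 0.2800] → [1.1118, -0.4896, 0.0000, 0.0000, 0.0000, 1.0000]
J3: z=[0.6293, -0.7771, 0.0000] o=[-1.1542, -0.0520, 0.2800] → [-0.4427, -0.3585, -0.4001, 0.6293, -0.7771, 0.0000]
J4: z=[-0.4003, -0.3241, -0.8572] o=[-1.3207, -0.1868, 0.4088] → [-0.6135, 0.0004, 0.2863, -0.4003, -0.3241, -0.8572]
J5: z=[-0.8534, -0.2090, 0.4775] o=[-1.3260, -0.5013, 0.2618] → [-0.0109, 0.6023, 0.2442, -0.8534, -0.2090, 0.4775]
V = J·q̇ = [-1.0159, 0.2123, 0.1791, -0.4772, -0.4402, -0.6487]

-1.0159 0.2123 0.1791 -0.4772 -0.4402 -0.6487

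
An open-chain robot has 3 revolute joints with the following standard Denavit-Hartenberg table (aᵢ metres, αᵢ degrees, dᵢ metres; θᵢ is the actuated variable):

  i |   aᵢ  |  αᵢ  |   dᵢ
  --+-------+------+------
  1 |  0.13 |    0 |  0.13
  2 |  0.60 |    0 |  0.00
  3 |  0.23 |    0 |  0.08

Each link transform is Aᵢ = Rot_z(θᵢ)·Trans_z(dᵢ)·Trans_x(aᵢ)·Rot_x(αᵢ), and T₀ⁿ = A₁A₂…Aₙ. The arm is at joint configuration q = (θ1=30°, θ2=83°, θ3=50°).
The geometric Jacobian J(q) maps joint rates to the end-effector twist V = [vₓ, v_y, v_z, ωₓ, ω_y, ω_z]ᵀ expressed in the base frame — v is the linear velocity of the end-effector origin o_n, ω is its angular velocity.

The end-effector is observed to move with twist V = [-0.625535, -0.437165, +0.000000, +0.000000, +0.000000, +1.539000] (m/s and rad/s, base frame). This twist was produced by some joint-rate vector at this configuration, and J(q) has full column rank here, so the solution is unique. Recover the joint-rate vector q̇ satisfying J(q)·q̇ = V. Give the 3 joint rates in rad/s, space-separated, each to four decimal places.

0.8770 -0.0350 0.6970

o_n = [-0.3418, 0.6845, 0.2100]
J₁: ẑ×o_n = [-0.6845, -0.3418, 0.0000], ω = ẑ
J2: z=[0.0000, 0.0000, 1.0000] o=[0.1126, 0.0650, 0.1300] → [-0.6195, -0.4544, 0.0000, 0.0000, 0.0000, 1.0000]
J3: z=[0.0000, 0.0000, 1.0000] o=[-0.1219, 0.6173, 0.1300] → [-0.0672, -0.2200, 0.0000, 0.0000, 0.0000, 1.0000]
q̇ = J⁺·V = [0.8770, -0.0350, 0.6970]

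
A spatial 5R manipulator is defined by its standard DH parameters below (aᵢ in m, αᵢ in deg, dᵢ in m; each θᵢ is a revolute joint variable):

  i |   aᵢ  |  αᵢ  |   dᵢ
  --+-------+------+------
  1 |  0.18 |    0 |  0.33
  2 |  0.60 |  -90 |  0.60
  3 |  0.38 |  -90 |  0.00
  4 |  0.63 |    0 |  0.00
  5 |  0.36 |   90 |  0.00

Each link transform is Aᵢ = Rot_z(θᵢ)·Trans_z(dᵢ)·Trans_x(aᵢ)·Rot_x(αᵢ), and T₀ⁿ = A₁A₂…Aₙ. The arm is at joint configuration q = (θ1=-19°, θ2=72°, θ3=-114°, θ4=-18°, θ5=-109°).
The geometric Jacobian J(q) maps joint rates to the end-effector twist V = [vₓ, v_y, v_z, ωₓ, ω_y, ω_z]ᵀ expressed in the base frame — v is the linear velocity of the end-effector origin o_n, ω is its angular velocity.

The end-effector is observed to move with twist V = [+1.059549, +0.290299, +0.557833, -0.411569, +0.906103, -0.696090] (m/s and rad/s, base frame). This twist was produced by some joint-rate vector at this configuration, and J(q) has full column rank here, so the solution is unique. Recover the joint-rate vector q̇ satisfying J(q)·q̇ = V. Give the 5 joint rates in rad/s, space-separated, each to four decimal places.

-0.2890 -0.6190 0.8740 0.8430 -0.3220

o_n = [-0.0405, 0.4631, 1.6266]
J₁: ẑ×o_n = [-0.4631, -0.0405, 0.0000], ω = ẑ
J2: z=[0.0000, 0.0000, 1.0000] o=[0.1702, -0.0586, 0.3300] → [-0.5217, -0.2107, 0.0000, 0.0000, 0.0000, 1.0000]
J3: z=[-0.7986, 0.6018, 0.0000] o=[0.5313, 0.4206, 0.9300] → [0.4192, 0.5563, 0.3101, -0.7986, 0.6018, 0.0000]
J4: z=[0.5498, 0.7296, 0.4067] o=[0.4383, 0.2971, 1.2771] → [0.1875, -0.3868, 0.4405, 0.5498, 0.7296, 0.4067]
J5: z=[0.5498, 0.7296, 0.4067] o=[0.1361, 0.2197, 1.8245] → [-0.2434, 0.0370, 0.2627, 0.5498, 0.7296, 0.4067]
q̇ = J⁺·V = [-0.2890, -0.6190, 0.8740, 0.8430, -0.3220]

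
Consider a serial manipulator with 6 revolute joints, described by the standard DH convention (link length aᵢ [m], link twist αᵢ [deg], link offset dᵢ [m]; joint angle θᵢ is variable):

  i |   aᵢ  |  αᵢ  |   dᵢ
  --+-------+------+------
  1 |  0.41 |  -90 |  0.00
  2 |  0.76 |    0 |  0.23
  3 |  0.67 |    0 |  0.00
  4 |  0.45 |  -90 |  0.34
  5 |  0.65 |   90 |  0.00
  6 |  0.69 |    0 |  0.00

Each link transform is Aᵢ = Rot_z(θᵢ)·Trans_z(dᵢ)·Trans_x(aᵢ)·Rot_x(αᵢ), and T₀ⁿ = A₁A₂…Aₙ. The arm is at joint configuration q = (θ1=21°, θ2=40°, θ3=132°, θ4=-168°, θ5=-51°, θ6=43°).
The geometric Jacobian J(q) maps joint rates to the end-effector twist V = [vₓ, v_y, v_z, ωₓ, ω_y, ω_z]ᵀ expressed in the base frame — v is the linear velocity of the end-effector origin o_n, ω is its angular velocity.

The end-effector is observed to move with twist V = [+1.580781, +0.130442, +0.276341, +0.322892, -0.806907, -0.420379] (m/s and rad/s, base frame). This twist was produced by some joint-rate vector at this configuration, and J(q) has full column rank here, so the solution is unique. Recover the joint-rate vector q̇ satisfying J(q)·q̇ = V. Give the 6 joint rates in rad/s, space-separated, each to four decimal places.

o_n = [0.8462, 1.8965, -1.1333]
J₁: ẑ×o_n = [-1.8965, 0.8462, 0.0000], ω = ẑ
J2: z=[-0.3584, 0.9336, 0.0000] o=[0.3828, 0.1469, 0.0000] → [-1.0580, -0.4061, -1.0597, -0.3584, 0.9336, 0.0000]
J3: z=[-0.3584, 0.9336, 0.0000] o=[0.8439, 0.5703, -0.4885] → [-0.6019, -0.2311, -0.4775, -0.3584, 0.9336, 0.0000]
J4: z=[-0.3584, 0.9336, 0.0000] o=[0.2245, 0.3325, -0.5818] → [-0.5149, -0.1976, -1.1409, -0.3584, 0.9336, 0.0000]
J5: z=[-0.0651, -0.0250, -0.9976] o=[0.5217, 0.8108, -0.6132] → [1.0961, -0.3576, -0.0626, -0.0651, -0.0250, -0.9976]
J6: z=[-0.9493, 0.3097, 0.0542] o=[0.7216, 1.4286, -0.6417] → [-0.1776, -0.4599, -0.4827, -0.9493, 0.3097, 0.0542]
q̇ = J⁺·V = [-0.2060, -0.7950, -0.9480, 0.8960, 0.2130, -0.0350]

-0.2060 -0.7950 -0.9480 0.8960 0.2130 -0.0350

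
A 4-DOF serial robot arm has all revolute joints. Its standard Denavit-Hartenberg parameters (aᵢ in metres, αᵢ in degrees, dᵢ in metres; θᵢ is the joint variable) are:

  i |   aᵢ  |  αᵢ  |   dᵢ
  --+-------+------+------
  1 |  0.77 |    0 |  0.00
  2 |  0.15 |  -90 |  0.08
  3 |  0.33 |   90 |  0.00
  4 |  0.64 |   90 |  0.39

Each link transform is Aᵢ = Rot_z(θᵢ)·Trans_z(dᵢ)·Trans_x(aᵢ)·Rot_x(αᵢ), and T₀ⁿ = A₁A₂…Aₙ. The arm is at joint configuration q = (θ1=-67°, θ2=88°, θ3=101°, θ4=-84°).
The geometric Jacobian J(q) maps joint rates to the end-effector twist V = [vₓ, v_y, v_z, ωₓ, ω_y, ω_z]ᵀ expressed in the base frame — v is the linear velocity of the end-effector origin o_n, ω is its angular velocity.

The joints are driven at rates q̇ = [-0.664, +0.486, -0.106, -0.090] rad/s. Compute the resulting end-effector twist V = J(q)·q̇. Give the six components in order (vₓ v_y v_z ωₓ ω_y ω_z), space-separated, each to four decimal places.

o_n = [0.9557, -1.1392, -0.3840]
J₁: ẑ×o_n = [1.1392, 0.9557, -0.0000], ω = ẑ
J2: z=[0.0000, 0.0000, 1.0000] o=[0.3009, -0.7088, 0.0000] → [0.4304, 0.6548, -0.0000, 0.0000, 0.0000, 1.0000]
J3: z=[-0.3584, 0.9336, 0.0000] o=[0.4409, -0.6550, 0.0800] → [-0.4332, -0.1663, -0.3071, -0.3584, 0.9336, 0.0000]
J4: z=[0.9164, 0.3518, -0.1908] o=[0.3821, -0.6776, -0.2439] → [-0.1374, 0.0189, -0.6248, 0.9164, 0.3518, -0.1908]
V = J·q̇ = [-0.4890, -0.3004, 0.0888, -0.0445, -0.1306, -0.1608]

-0.4890 -0.3004 0.0888 -0.0445 -0.1306 -0.1608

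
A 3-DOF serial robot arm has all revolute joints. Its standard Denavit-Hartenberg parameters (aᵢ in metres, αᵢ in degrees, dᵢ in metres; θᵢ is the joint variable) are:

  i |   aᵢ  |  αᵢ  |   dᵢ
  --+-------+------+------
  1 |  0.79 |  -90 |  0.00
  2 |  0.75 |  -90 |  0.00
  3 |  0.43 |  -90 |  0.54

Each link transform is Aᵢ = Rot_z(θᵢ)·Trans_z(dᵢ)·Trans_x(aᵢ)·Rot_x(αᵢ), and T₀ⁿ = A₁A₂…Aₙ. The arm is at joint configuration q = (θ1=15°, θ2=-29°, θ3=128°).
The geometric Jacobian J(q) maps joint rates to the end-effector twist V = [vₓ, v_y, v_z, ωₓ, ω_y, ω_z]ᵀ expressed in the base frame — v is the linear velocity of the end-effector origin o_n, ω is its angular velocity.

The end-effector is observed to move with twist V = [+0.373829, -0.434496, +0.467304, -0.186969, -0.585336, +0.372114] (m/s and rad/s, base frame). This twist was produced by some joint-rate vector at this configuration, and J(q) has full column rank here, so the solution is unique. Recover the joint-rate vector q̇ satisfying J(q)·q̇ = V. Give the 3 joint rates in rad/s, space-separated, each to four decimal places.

o_n = [1.5136, 0.0548, -0.2370]
J₁: ẑ×o_n = [-0.0548, 1.5136, 0.0000], ω = ẑ
J2: z=[-0.2588, 0.9659, 0.0000] o=[0.7631, 0.2045, 0.0000] → [-0.2290, -0.0613, -0.6862, -0.2588, 0.9659, 0.0000]
J3: z=[0.4683, 0.1255, -0.8746] o=[1.3967, 0.3742, 0.3636] → [-0.3548, 0.1790, -0.1643, 0.4683, 0.1255, -0.8746]
q̇ = J⁺·V = [-0.2270, -0.5170, -0.6850]

-0.2270 -0.5170 -0.6850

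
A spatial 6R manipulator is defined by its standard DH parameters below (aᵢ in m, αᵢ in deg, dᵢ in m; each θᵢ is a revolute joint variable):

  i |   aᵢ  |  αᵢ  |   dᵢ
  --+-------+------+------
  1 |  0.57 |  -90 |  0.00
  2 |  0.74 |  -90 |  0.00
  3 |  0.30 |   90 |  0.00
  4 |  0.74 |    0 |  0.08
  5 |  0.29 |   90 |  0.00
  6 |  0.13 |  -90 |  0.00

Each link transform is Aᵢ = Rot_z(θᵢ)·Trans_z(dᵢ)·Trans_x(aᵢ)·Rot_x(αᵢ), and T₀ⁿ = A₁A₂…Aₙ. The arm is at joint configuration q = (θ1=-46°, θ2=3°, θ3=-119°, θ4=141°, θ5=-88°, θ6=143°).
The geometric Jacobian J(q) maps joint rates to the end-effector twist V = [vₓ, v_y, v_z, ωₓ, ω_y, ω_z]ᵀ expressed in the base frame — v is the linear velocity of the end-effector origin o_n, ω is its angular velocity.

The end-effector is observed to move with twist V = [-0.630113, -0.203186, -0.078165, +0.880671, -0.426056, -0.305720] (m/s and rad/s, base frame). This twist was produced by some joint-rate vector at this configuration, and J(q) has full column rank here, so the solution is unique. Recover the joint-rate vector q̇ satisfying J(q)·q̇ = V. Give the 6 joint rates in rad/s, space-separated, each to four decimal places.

-0.4680 0.3800 -0.5700 0.2110 -0.9850 -0.5980

o_n = [0.6880, -1.0282, -0.6492]
J₁: ẑ×o_n = [1.0282, 0.6880, -0.0000], ω = ẑ
J2: z=[0.7193, 0.6947, 0.0000] o=[0.3960, -0.4100, 0.0000] → [-0.4509, 0.4670, -0.6476, 0.7193, 0.6947, 0.0000]
J3: z=[-0.0364, 0.0376, -0.9986] o=[0.9093, -0.9416, -0.0387] → [-0.1094, 0.1988, 0.0115, -0.0364, 0.0376, -0.9986]
J4: z=[-0.9555, 0.2915, 0.0458] o=[0.9971, -0.6549, -0.0311] → [-0.1631, -0.6047, 0.4468, -0.9555, 0.2915, 0.0458]
J5: z=[-0.9555, 0.2915, 0.0458] o=[0.7354, -1.1637, -0.5071] → [-0.0476, -0.1379, -0.1157, -0.9555, 0.2915, 0.0458]
J6: z=[0.2557, 0.7407, 0.6213] o=[0.7781, -0.9882, -0.7340] → [0.0877, -0.0776, 0.0564, 0.2557, 0.7407, 0.6213]
q̇ = J⁺·V = [-0.4680, 0.3800, -0.5700, 0.2110, -0.9850, -0.5980]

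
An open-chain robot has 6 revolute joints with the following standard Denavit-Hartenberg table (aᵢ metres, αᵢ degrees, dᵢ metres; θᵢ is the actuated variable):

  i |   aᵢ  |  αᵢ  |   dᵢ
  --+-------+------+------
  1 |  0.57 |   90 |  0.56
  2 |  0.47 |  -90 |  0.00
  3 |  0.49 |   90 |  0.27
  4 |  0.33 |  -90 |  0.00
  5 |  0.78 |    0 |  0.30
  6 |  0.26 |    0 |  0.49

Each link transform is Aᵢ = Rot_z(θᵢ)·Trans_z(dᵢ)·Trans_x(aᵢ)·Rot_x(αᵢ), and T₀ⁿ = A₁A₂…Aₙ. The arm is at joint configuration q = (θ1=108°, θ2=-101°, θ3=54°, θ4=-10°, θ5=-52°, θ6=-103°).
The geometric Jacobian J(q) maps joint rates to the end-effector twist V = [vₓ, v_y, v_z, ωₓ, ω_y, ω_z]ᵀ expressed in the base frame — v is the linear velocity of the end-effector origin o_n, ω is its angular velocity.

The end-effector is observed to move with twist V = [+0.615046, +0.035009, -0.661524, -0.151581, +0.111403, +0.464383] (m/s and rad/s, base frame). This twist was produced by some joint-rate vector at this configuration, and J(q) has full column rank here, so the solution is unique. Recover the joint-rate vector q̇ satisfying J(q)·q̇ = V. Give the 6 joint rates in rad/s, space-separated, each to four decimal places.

0.3260 0.2280 -0.8760 -0.3320 0.0280 0.9870

o_n = [-0.8731, 0.9418, -1.3460]
J₁: ẑ×o_n = [-0.9418, -0.8731, 0.0000], ω = ẑ
J2: z=[0.9511, 0.3090, 0.0000] o=[-0.1761, 0.5421, 0.5600] → [-0.5890, 1.8128, 0.5955, 0.9511, 0.3090, 0.0000]
J3: z=[-0.3033, 0.9336, -0.1908] o=[-0.1484, 0.4568, 0.0986] → [-1.2562, -0.3000, 0.5294, -0.3033, 0.9336, -0.1908]
J4: z=[0.6067, 0.0348, -0.7942] o=[-0.5904, 0.5341, -0.2356] → [0.2851, 0.8982, 0.2572, 0.6067, 0.0348, -0.7942]
J5: z=[-0.4263, 0.8575, -0.2881] o=[-0.8118, 0.3647, -0.4122] → [-0.6345, -0.3805, -0.1935, -0.4263, 0.8575, -0.2881]
J6: z=[-0.4263, 0.8575, -0.2881] o=[-0.8889, 0.3968, -1.2437] → [0.0692, -0.0482, -0.2459, -0.4263, 0.8575, -0.2881]
q̇ = J⁺·V = [0.3260, 0.2280, -0.8760, -0.3320, 0.0280, 0.9870]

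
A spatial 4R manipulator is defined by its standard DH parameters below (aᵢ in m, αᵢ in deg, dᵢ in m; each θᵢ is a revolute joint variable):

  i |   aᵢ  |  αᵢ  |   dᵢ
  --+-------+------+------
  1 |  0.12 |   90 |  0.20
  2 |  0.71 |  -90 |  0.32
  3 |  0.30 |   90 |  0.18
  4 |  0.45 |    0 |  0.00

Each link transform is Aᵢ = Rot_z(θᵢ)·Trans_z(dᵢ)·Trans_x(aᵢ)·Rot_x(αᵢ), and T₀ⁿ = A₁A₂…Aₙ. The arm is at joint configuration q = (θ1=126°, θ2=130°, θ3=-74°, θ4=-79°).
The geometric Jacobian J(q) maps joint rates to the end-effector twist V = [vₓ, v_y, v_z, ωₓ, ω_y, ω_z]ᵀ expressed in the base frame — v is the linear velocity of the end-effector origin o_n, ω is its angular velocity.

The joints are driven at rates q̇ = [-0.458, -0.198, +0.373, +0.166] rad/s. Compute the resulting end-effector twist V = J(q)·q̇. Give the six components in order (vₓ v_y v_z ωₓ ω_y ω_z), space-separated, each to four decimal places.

o_n = [0.6790, 0.2409, 0.9936]
J₁: ẑ×o_n = [-0.2409, 0.6790, 0.0000], ω = ẑ
J2: z=[0.8090, 0.5878, 0.0000] o=[-0.0705, 0.0971, 0.2000] → [0.4665, -0.6420, -0.3242, 0.8090, 0.5878, 0.0000]
J3: z=[0.4503, -0.6197, -0.6428] o=[0.4566, -0.0840, 0.7439] → [0.0541, -0.2554, 0.2841, 0.4503, -0.6197, -0.6428]
J4: z=[-0.1402, 0.6619, -0.7364] o=[0.8022, -0.0691, 0.6915] → [0.4282, 0.1331, 0.0381, -0.1402, 0.6619, -0.7364]
V = J·q̇ = [0.1092, -0.2570, 0.1765, -0.0155, -0.2377, -0.8200]

0.1092 -0.2570 0.1765 -0.0155 -0.2377 -0.8200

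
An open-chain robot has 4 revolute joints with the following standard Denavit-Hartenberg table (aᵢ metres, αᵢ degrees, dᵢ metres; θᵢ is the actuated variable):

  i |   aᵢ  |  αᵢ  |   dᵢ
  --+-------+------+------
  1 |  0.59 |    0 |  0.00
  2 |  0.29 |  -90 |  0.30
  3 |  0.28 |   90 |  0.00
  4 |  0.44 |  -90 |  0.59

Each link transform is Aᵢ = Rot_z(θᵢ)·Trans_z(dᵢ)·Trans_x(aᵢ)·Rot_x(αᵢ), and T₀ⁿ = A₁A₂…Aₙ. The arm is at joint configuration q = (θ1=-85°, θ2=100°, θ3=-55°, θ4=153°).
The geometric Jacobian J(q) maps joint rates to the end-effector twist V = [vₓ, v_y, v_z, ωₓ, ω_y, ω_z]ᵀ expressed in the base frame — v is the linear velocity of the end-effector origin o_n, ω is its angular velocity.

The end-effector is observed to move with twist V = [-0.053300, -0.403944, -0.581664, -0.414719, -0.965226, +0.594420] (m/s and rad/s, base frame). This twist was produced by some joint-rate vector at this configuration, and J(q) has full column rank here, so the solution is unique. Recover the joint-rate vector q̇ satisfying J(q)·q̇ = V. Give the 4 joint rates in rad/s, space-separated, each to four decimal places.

o_n = [-0.2491, -0.4615, 0.5466]
J₁: ẑ×o_n = [0.4615, -0.2491, 0.0000], ω = ẑ
J2: z=[0.0000, 0.0000, 1.0000] o=[0.0514, -0.5878, 0.0000] → [-0.1263, -0.3005, 0.0000, 0.0000, 0.0000, 1.0000]
J3: z=[-0.2588, 0.9659, 0.0000] o=[0.3315, -0.5127, 0.3000] → [0.2382, 0.0638, 0.5476, -0.2588, 0.9659, 0.0000]
J4: z=[-0.7912, -0.2120, 0.5736] o=[0.4867, -0.4711, 0.5294] → [-0.0092, -0.4083, -0.1636, -0.7912, -0.2120, 0.5736]
q̇ = J⁺·V = [0.2860, -0.1470, -0.8250, 0.7940]

0.2860 -0.1470 -0.8250 0.7940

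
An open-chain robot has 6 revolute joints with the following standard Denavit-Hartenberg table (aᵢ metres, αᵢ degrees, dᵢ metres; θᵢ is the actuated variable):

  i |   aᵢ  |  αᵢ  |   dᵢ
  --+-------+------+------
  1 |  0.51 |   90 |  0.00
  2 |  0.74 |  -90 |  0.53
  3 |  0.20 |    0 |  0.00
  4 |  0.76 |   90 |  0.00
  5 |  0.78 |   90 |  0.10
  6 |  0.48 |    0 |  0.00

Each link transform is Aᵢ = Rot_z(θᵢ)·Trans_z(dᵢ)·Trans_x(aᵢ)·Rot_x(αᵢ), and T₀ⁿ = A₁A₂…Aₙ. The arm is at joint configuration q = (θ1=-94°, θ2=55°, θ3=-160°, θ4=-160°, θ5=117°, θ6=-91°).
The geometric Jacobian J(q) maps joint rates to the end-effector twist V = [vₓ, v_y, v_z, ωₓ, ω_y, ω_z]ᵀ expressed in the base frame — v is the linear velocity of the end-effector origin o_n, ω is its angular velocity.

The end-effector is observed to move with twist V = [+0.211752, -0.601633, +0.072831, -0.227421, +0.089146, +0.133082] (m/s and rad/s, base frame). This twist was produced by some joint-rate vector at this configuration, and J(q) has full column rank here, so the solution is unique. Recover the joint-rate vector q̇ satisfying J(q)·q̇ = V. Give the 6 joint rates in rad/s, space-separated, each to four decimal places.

0.8790 -0.1490 0.9700 -0.9580 -0.1270 -0.8370

o_n = [-0.0651, -0.2996, 0.9036]
J₁: ẑ×o_n = [0.2996, -0.0651, 0.0000], ω = ẑ
J2: z=[-0.9976, 0.0698, 0.0000] o=[-0.0356, -0.5088, 0.0000] → [0.0630, 0.9014, -0.2066, -0.9976, 0.0698, 0.0000]
J3: z=[0.0571, 0.8172, 0.5736] o=[-0.5939, -0.8952, 0.6062] → [-0.0986, 0.2863, -0.3981, 0.0571, 0.8172, 0.5736]
J4: z=[0.0571, 0.8172, 0.5736] o=[-0.6546, -0.7829, 0.4522] → [0.0916, 0.3124, -0.4541, 0.0571, 0.8172, 0.5736]
J5: z=[-0.7899, -0.3144, 0.5265] o=[-0.1906, -1.1501, 0.9291] → [-0.4398, 0.0459, -0.6324, -0.7899, -0.3144, 0.5265]
J6: z=[0.5700, -0.0595, 0.8195] o=[-0.4461, -0.4425, 1.1582] → [-0.1020, 0.4573, 0.1041, 0.5700, -0.0595, 0.8195]
q̇ = J⁺·V = [0.8790, -0.1490, 0.9700, -0.9580, -0.1270, -0.8370]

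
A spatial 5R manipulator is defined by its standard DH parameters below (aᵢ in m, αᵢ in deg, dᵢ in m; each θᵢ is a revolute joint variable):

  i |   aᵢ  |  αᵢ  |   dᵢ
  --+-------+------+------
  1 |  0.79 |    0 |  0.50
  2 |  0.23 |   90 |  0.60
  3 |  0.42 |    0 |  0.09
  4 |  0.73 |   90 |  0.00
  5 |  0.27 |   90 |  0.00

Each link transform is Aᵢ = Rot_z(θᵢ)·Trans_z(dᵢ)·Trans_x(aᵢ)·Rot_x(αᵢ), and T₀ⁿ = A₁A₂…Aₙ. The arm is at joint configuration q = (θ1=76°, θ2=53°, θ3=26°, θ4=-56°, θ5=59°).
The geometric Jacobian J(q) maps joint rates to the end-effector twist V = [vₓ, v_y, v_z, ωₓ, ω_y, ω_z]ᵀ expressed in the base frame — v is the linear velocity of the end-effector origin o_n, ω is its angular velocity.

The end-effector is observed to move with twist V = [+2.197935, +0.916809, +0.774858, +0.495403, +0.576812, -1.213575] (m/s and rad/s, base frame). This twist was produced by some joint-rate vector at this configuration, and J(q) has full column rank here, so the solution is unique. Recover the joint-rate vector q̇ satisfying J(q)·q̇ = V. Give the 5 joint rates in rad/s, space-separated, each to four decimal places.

-0.7380 -0.7120 0.6450 0.1030 -0.2730

o_n = [-0.4150, 2.0258, 0.8496]
J₁: ẑ×o_n = [-2.0258, -0.4150, 0.0000], ω = ẑ
J2: z=[0.0000, 0.0000, 1.0000] o=[0.1911, 0.7665, 0.5000] → [-1.2593, -0.6062, 0.0000, 0.0000, 0.0000, 1.0000]
J3: z=[0.7771, 0.6293, 0.0000] o=[0.0464, 0.9453, 1.1000] → [-0.1576, 0.1946, 1.1301, 0.7771, 0.6293, 0.0000]
J4: z=[0.7771, 0.6293, 0.0000] o=[-0.1212, 1.2953, 1.2841] → [-0.2735, 0.3377, 0.7526, 0.7771, 0.6293, 0.0000]
J5: z=[0.3147, -0.3886, -0.8660] o=[-0.5191, 1.7866, 0.9191] → [0.2342, -0.0682, 0.1157, 0.3147, -0.3886, -0.8660]
q̇ = J⁺·V = [-0.7380, -0.7120, 0.6450, 0.1030, -0.2730]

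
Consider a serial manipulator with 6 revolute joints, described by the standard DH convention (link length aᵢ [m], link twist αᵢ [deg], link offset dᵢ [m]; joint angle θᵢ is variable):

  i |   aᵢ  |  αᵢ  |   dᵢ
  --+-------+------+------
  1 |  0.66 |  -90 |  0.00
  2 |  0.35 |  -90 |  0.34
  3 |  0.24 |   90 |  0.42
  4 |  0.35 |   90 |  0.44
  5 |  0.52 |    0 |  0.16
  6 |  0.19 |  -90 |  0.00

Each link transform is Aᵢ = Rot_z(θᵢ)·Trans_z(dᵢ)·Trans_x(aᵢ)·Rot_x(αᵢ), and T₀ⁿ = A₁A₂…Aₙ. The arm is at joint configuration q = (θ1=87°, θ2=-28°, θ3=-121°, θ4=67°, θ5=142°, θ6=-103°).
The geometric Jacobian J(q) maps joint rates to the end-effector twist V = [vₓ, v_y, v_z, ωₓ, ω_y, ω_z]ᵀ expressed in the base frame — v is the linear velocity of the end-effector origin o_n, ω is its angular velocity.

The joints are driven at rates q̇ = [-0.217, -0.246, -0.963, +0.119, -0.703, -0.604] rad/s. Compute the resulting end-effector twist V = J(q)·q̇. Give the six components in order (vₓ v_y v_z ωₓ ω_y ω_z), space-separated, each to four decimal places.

o_n = [-0.2314, 0.3299, -0.6787]
J₁: ẑ×o_n = [-0.3299, -0.2314, 0.0000], ω = ẑ
J2: z=[-0.9986, 0.0523, 0.0000] o=[0.0345, 0.6591, 0.0000] → [-0.0355, -0.6778, 0.3427, -0.9986, 0.0523, 0.0000]
J3: z=[0.0246, 0.4688, -0.8829] o=[-0.2888, 0.9855, 0.1643] → [-0.9741, -0.0300, -0.0430, 0.0246, 0.4688, -0.8829]
J4: z=[0.4747, -0.7828, -0.4024] o=[-0.4896, 1.0842, -0.2646] → [0.0206, 0.0927, -0.1559, 0.4747, -0.7828, -0.4024]
J5: z=[-0.8195, -0.5599, 0.1224] o=[-0.3932, 0.8348, -0.7591] → [0.0168, 0.0857, 0.5044, -0.8195, -0.5599, 0.1224]
J6: z=[-0.8195, -0.5599, 0.1224] o=[-0.2407, 0.3834, -0.4966] → [0.1085, -0.1481, 0.0491, -0.8195, -0.5599, 0.1224]
V = J·q̇ = [0.9435, 0.2860, -0.4456, 1.3495, 0.1743, 0.4254]

0.9435 0.2860 -0.4456 1.3495 0.1743 0.4254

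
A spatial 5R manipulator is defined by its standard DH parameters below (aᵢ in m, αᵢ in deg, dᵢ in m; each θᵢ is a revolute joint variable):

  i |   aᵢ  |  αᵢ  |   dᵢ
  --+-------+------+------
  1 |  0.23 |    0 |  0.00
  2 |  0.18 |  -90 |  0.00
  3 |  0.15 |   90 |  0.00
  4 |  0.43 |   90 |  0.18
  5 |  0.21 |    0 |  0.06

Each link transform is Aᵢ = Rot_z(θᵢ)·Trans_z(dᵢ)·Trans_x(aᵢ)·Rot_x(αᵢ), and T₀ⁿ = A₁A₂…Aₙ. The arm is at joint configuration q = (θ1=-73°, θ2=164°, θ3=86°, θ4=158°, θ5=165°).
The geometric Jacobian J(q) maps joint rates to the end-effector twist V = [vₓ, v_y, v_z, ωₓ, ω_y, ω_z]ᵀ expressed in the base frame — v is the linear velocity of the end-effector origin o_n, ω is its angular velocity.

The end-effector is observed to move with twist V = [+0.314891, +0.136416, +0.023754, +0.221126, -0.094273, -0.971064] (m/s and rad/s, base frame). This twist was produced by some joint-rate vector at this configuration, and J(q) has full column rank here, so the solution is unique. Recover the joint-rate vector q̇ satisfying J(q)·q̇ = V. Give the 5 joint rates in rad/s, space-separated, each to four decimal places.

o_n = [-0.0806, 0.1887, 0.0544]
J₁: ẑ×o_n = [-0.1887, -0.0806, 0.0000], ω = ẑ
J2: z=[0.0000, 0.0000, 1.0000] o=[0.0672, -0.2200, 0.0000] → [-0.4086, -0.1479, 0.0000, 0.0000, 0.0000, 1.0000]
J3: z=[-0.9998, -0.0175, 0.0000] o=[0.0641, -0.0400, 0.0000] → [-0.0009, 0.0544, -0.2311, -0.9998, -0.0175, 0.0000]
J4: z=[-0.0174, 0.9974, 0.0698] o=[0.0639, -0.0295, -0.1496] → [0.1883, -0.0065, 0.1404, -0.0174, 0.9974, 0.0698]
J5: z=[-0.9275, 0.0099, -0.3737] o=[-0.0998, 0.1194, 0.2606] → [0.0238, -0.1984, -0.0644, -0.9275, 0.0099, -0.3737]
q̇ = J⁺·V = [-0.3310, -0.6670, -0.1360, -0.0960, -0.0900]

-0.3310 -0.6670 -0.1360 -0.0960 -0.0900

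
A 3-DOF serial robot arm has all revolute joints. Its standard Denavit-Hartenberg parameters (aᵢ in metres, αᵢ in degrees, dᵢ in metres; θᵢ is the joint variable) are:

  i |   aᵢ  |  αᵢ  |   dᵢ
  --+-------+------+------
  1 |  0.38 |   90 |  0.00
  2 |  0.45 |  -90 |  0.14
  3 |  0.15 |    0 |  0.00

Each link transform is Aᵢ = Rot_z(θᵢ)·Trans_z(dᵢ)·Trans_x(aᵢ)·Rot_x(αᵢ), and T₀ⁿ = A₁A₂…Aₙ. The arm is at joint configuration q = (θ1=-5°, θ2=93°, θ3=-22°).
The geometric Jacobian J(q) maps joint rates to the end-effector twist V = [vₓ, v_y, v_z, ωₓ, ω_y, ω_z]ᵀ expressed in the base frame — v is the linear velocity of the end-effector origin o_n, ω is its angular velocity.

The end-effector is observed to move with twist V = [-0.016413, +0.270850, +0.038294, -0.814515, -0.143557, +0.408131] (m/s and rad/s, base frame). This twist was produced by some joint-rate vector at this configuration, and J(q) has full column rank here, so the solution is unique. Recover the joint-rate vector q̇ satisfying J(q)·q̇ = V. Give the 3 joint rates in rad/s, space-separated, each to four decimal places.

o_n = [0.3307, -0.2259, 0.5883]
J₁: ẑ×o_n = [0.2259, 0.3307, -0.0000], ω = ẑ
J2: z=[-0.0872, -0.9962, 0.0000] o=[0.3786, -0.0331, 0.0000] → [-0.5860, 0.0513, -0.0308, -0.0872, -0.9962, 0.0000]
J3: z=[-0.9948, 0.0870, -0.0523] o=[0.3429, -0.1705, 0.4494] → [0.0092, 0.1388, 0.0561, -0.9948, 0.0870, -0.0523]
q̇ = J⁺·V = [0.4500, 0.2140, 0.8000]

0.4500 0.2140 0.8000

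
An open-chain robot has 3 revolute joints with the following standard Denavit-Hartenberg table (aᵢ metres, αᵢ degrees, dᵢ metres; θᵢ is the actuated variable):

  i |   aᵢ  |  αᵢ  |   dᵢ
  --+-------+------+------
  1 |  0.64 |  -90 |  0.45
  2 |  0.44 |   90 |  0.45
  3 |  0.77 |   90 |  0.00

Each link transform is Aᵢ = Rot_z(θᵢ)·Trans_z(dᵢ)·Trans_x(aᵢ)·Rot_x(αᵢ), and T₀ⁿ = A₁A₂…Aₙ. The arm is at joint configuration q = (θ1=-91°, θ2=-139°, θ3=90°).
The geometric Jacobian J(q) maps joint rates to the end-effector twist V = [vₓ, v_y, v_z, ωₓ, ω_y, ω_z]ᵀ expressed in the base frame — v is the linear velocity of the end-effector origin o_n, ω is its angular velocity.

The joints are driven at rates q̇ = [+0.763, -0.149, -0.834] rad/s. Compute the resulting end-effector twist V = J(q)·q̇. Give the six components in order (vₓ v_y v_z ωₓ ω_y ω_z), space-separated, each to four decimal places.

o_n = [1.2144, -0.3292, 0.7387]
J₁: ẑ×o_n = [0.3292, 1.2144, -0.0000], ω = ẑ
J2: z=[0.9998, -0.0175, 0.0000] o=[-0.0112, -0.6399, 0.4500] → [-0.0050, -0.2886, 0.3321, 0.9998, -0.0175, 0.0000]
J3: z=[0.0114, 0.6560, -0.7547] o=[0.4446, -0.3157, 0.7387] → [-0.0101, -0.5810, -0.5052, 0.0114, 0.6560, -0.7547]
V = J·q̇ = [0.2604, 1.4542, 0.3718, -0.1585, -0.5445, 1.3924]

0.2604 1.4542 0.3718 -0.1585 -0.5445 1.3924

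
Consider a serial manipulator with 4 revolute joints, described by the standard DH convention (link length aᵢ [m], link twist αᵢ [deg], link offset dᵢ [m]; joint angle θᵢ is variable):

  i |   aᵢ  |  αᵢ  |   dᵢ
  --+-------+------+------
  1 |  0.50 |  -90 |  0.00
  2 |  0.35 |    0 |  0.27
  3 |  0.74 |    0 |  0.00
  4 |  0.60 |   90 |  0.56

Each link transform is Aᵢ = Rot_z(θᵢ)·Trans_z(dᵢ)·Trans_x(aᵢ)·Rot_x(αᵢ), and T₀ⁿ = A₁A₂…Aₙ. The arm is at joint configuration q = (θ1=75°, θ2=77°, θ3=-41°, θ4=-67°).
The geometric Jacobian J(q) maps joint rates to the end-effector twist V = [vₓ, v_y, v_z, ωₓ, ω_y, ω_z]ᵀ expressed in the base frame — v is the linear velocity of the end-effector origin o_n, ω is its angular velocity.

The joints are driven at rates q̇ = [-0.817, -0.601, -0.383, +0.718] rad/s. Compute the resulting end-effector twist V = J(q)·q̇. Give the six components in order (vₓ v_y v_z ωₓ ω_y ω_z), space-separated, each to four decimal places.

1.6531 0.8293 0.7732 0.2569 -0.0688 -0.8170

o_n = [-0.3639, 1.8489, -0.4670]
J₁: ẑ×o_n = [-1.8489, -0.3639, 0.0000], ω = ẑ
J2: z=[-0.9659, 0.2588, 0.0000] o=[0.1294, 0.4830, 0.0000] → [-0.1209, -0.4511, -1.1917, -0.9659, 0.2588, 0.0000]
J3: z=[-0.9659, 0.2588, 0.0000] o=[-0.1110, 0.6289, -0.3410] → [-0.0326, -0.1216, -1.1130, -0.9659, 0.2588, 0.0000]
J4: z=[-0.9659, 0.2588, 0.0000] o=[0.0439, 1.2072, -0.7760] → [0.0800, 0.2985, -0.5143, -0.9659, 0.2588, 0.0000]
V = J·q̇ = [1.6531, 0.8293, 0.7732, 0.2569, -0.0688, -0.8170]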